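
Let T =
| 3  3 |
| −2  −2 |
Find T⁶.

T² = T (a projection; rank 1, trace 1), so T⁶ = T.

[[3, 3], [−2, −2]]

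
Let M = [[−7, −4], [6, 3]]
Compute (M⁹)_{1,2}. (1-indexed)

−39364

tr M = −4 and det M = 3, so the characteristic polynomial is λ² − (−4)λ + (3) with roots −1 and −3.
Eigenvectors give P = [[−2, −1], [3, 1]] with P⁻¹ = [[1, 1], [−3, −2]], and M = P·diag(−1, −3)·P⁻¹.
Then M⁹ = P·diag(−1, −19683)·P⁻¹ = [[2, 19683], [−3, −19683]] · [[1, 1], [−3, −2]] = [[−59047, −39364], [59046, 39363]].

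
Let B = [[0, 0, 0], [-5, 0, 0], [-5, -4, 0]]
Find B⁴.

B is strictly triangular, hence nilpotent: B³ = 0, so B⁴ = 0.

[[0, 0, 0], [0, 0, 0], [0, 0, 0]]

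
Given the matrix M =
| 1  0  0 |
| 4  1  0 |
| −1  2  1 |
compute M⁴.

M = I + N where N = [[0, 0, 0], [4, 0, 0], [−1, 2, 0]] is strictly lower-triangular, so N³ = 0.
(I + N)⁴ = I + 4·N + 6·N² = [[1, 0, 0], [16, 1, 0], [44, 8, 1]].

[[1, 0, 0], [16, 1, 0], [44, 8, 1]]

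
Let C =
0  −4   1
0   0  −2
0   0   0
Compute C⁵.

C is strictly triangular, hence nilpotent: C³ = 0, so C⁵ = 0.

[[0, 0, 0], [0, 0, 0], [0, 0, 0]]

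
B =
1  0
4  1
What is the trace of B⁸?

B = I + N where N = [[0, 0], [4, 0]] is strictly lower-triangular, so N² = 0.
(I + N)⁸ = I + 8·N = [[1, 0], [32, 1]].

2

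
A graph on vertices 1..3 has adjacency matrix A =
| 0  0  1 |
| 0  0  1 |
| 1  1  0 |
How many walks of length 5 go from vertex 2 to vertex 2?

The number of length-5 walks from vertex 2 to vertex 2 is entry (2,2) of A⁵, where A is the adjacency matrix.
A² = [[1, 1, 0], [1, 1, 0], [0, 0, 2]]
A³ = [[0, 0, 2], [0, 0, 2], [2, 2, 0]]
A⁴ = [[2, 2, 0], [2, 2, 0], [0, 0, 4]]
A⁵ = [[0, 0, 4], [0, 0, 4], [4, 4, 0]]

0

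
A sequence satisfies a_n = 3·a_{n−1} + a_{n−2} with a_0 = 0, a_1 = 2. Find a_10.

With companion matrix C = [[3, 1], [1, 0]], [a_n, a_{n−1}]ᵀ = C·[a_{n−1}, a_{n−2}]ᵀ, so [a_10, a_9]ᵀ = C⁹·[a_1, a_0]ᵀ.
C⁹ = [[42837, 12970], [12970, 3927]], giving [a_10, a_9]ᵀ = [[85674], [25940]].

85674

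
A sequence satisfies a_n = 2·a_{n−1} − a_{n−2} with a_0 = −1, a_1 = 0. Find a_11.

With companion matrix M = [[2, −1], [1, 0]], [a_n, a_{n−1}]ᵀ = M·[a_{n−1}, a_{n−2}]ᵀ, so [a_11, a_10]ᵀ = M¹⁰·[a_1, a_0]ᵀ.
M¹⁰ = [[11, −10], [10, −9]], giving [a_11, a_10]ᵀ = [[10], [9]].

10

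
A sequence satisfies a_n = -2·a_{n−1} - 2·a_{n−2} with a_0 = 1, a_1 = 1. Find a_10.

With companion matrix A = [[-2, -2], [1, 0]], [a_n, a_{n−1}]ᵀ = A·[a_{n−1}, a_{n−2}]ᵀ, so [a_10, a_9]ᵀ = A⁹·[a_1, a_0]ᵀ.
A⁹ = [[-32, -32], [16, 0]], giving [a_10, a_9]ᵀ = [[-64], [16]].

-64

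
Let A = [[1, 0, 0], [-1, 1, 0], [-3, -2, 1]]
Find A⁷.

A = I + N where N = [[0, 0, 0], [-1, 0, 0], [-3, -2, 0]] is strictly lower-triangular, so N³ = 0.
(I + N)⁷ = I + 7·N + 21·N² = [[1, 0, 0], [-7, 1, 0], [21, -14, 1]].

[[1, 0, 0], [-7, 1, 0], [21, -14, 1]]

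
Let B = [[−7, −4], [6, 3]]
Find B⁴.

tr B = −4 and det B = 3, so the characteristic polynomial is λ² − (−4)λ + (3) with roots −3 and −1.
Eigenvectors give P = [[−1, −2], [1, 3]] with P⁻¹ = [[−3, −2], [1, 1]], and B = P·diag(−3, −1)·P⁻¹.
Then B⁴ = P·diag(81, 1)·P⁻¹ = [[−81, −2], [81, 3]] · [[−3, −2], [1, 1]] = [[241, 160], [−240, −159]].

[[241, 160], [−240, −159]]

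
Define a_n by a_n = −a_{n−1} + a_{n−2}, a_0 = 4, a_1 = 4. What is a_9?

With companion matrix Q = [[−1, 1], [1, 0]], [a_n, a_{n−1}]ᵀ = Q·[a_{n−1}, a_{n−2}]ᵀ, so [a_9, a_8]ᵀ = Q⁸·[a_1, a_0]ᵀ.
Q⁸ = [[34, −21], [−21, 13]], giving [a_9, a_8]ᵀ = [[52], [−32]].

52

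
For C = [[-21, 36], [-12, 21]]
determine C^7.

tr C = 0 and det C = -9, so the characteristic polynomial is λ² − (0)λ + (-9) with roots 3 and -3.
Eigenvectors give P = [[3, -2], [2, -1]] with P⁻¹ = [[-1, 2], [-2, 3]], and C = P·diag(3, -3)·P⁻¹.
Then C^7 = P·diag(2187, -2187)·P⁻¹ = [[6561, 4374], [4374, 2187]] · [[-1, 2], [-2, 3]] = [[-15309, 26244], [-8748, 15309]].

[[-15309, 26244], [-8748, 15309]]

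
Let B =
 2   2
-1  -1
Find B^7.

B² = B (a projection; rank 1, trace 1), so B^7 = B.

[[2, 2], [-1, -1]]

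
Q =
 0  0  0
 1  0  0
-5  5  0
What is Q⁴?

Q is strictly triangular, hence nilpotent: Q³ = 0, so Q⁴ = 0.

[[0, 0, 0], [0, 0, 0], [0, 0, 0]]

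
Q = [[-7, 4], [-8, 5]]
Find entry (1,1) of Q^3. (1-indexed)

tr Q = -2 and det Q = -3, so the characteristic polynomial is λ² − (-2)λ + (-3) with roots 1 and -3.
Eigenvectors give P = [[-1, 1], [-2, 1]] with P⁻¹ = [[1, -1], [2, -1]], and Q = P·diag(1, -3)·P⁻¹.
Then Q^3 = P·diag(1, -27)·P⁻¹ = [[-1, -27], [-2, -27]] · [[1, -1], [2, -1]] = [[-55, 28], [-56, 29]].

-55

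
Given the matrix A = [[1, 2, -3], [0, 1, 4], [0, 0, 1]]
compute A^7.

[[1, 14, 147], [0, 1, 28], [0, 0, 1]]

A = I + N where N = [[0, 2, -3], [0, 0, 4], [0, 0, 0]] is strictly upper-triangular, so N^3 = 0.
(I + N)^7 = I + 7·N + 21·N^2 = [[1, 14, 147], [0, 1, 28], [0, 0, 1]].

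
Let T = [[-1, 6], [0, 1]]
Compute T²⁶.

T² = I (check: tr T = 0 and det T = -1), so T²⁶ = I since 26 is even.

[[1, 0], [0, 1]]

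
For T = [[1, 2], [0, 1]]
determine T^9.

T = I + N where N = [[0, 2], [0, 0]] is strictly upper-triangular, so N^2 = 0.
(I + N)^9 = I + 9·N = [[1, 18], [0, 1]].

[[1, 18], [0, 1]]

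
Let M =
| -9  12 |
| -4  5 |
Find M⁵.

tr M = -4 and det M = 3, so the characteristic polynomial is λ² − (-4)λ + (3) with roots -1 and -3.
Eigenvectors give P = [[3, -2], [2, -1]] with P⁻¹ = [[-1, 2], [-2, 3]], and M = P·diag(-1, -3)·P⁻¹.
Then M⁵ = P·diag(-1, -243)·P⁻¹ = [[-3, 486], [-2, 243]] · [[-1, 2], [-2, 3]] = [[-969, 1452], [-484, 725]].

[[-969, 1452], [-484, 725]]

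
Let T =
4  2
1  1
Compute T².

[[18, 10], [5, 3]]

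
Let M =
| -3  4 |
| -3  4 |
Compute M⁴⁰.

[[-3, 4], [-3, 4]]

M² = M (a projection; rank 1, trace 1), so M⁴⁰ = M.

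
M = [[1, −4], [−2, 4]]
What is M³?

M² = [[9, −20], [−10, 24]]
M³ = [[49, −116], [−58, 136]]

[[49, −116], [−58, 136]]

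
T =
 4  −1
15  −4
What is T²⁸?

T² = I (check: tr T = 0 and det T = −1), so T²⁸ = I since 28 is even.

[[1, 0], [0, 1]]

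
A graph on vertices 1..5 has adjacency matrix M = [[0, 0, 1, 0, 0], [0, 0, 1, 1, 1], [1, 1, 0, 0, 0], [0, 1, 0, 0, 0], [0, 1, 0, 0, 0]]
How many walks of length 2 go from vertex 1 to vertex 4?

The number of length-2 walks from vertex 1 to vertex 4 is entry (1,4) of M², where M is the adjacency matrix.
M² = [[1, 1, 0, 0, 0], [1, 3, 0, 0, 0], [0, 0, 2, 1, 1], [0, 0, 1, 1, 1], [0, 0, 1, 1, 1]]

0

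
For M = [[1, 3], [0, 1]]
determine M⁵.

[[1, 15], [0, 1]]

M = I + N where N = [[0, 3], [0, 0]] is strictly upper-triangular, so N² = 0.
(I + N)⁵ = I + 5·N = [[1, 15], [0, 1]].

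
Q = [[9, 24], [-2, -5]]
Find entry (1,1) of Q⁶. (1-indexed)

tr Q = 4 and det Q = 3, so the characteristic polynomial is λ² − (4)λ + (3) with roots 1 and 3.
Eigenvectors give P = [[3, 4], [-1, -1]] with P⁻¹ = [[-1, -4], [1, 3]], and Q = P·diag(1, 3)·P⁻¹.
Then Q⁶ = P·diag(1, 729)·P⁻¹ = [[3, 2916], [-1, -729]] · [[-1, -4], [1, 3]] = [[2913, 8736], [-728, -2183]].

2913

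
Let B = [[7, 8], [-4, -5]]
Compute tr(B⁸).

tr B = 2 and det B = -3, so the characteristic polynomial is λ² − (2)λ + (-3) with roots -1 and 3.
Eigenvectors give P = [[-1, 2], [1, -1]] with P⁻¹ = [[1, 2], [1, 1]], and B = P·diag(-1, 3)·P⁻¹.
Then B⁸ = P·diag(1, 6561)·P⁻¹ = [[-1, 13122], [1, -6561]] · [[1, 2], [1, 1]] = [[13121, 13120], [-6560, -6559]].

6562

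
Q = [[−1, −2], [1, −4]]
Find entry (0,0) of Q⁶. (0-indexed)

tr Q = −5 and det Q = 6, so the characteristic polynomial is λ² − (−5)λ + (6) with roots −3 and −2.
Eigenvectors give P = [[−1, −2], [−1, −1]] with P⁻¹ = [[1, −2], [−1, 1]], and Q = P·diag(−3, −2)·P⁻¹.
Then Q⁶ = P·diag(729, 64)·P⁻¹ = [[−729, −128], [−729, −64]] · [[1, −2], [−1, 1]] = [[−601, 1330], [−665, 1394]].

−601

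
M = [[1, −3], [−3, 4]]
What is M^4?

[[325, −525], [−525, 850]]

M^2 = [[10, −15], [−15, 25]]
M^3 = [[55, −90], [−90, 145]]
M^4 = [[325, −525], [−525, 850]]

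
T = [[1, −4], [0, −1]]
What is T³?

T² = I (check: tr T = 0 and det T = −1), so T³ = T since 3 is odd.

[[1, −4], [0, −1]]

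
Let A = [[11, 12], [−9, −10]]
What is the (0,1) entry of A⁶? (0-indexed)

tr A = 1 and det A = −2, so the characteristic polynomial is λ² − (1)λ + (−2) with roots −1 and 2.
Eigenvectors give P = [[1, −4], [−1, 3]] with P⁻¹ = [[−3, −4], [−1, −1]], and A = P·diag(−1, 2)·P⁻¹.
Then A⁶ = P·diag(1, 64)·P⁻¹ = [[1, −256], [−1, 192]] · [[−3, −4], [−1, −1]] = [[253, 252], [−189, −188]].

252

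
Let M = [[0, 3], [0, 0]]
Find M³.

[[0, 0], [0, 0]]

M is strictly triangular, hence nilpotent: M² = 0, so M³ = 0.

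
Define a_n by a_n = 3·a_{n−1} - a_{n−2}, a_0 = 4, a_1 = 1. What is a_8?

-521

With companion matrix Q = [[3, -1], [1, 0]], [a_n, a_{n−1}]ᵀ = Q·[a_{n−1}, a_{n−2}]ᵀ, so [a_8, a_7]ᵀ = Q^7·[a_1, a_0]ᵀ.
Q^7 = [[987, -377], [377, -144]], giving [a_8, a_7]ᵀ = [[-521], [-199]].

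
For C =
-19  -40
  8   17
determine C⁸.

[[32801, 65600], [-13120, -26239]]

tr C = -2 and det C = -3, so the characteristic polynomial is λ² − (-2)λ + (-3) with roots 1 and -3.
Eigenvectors give P = [[-2, 5], [1, -2]] with P⁻¹ = [[2, 5], [1, 2]], and C = P·diag(1, -3)·P⁻¹.
Then C⁸ = P·diag(1, 6561)·P⁻¹ = [[-2, 32805], [1, -13122]] · [[2, 5], [1, 2]] = [[32801, 65600], [-13120, -26239]].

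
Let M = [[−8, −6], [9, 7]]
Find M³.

tr M = −1 and det M = −2, so the characteristic polynomial is λ² − (−1)λ + (−2) with roots 1 and −2.
Eigenvectors give P = [[−2, 1], [3, −1]] with P⁻¹ = [[1, 1], [3, 2]], and M = P·diag(1, −2)·P⁻¹.
Then M³ = P·diag(1, −8)·P⁻¹ = [[−2, −8], [3, 8]] · [[1, 1], [3, 2]] = [[−26, −18], [27, 19]].

[[−26, −18], [27, 19]]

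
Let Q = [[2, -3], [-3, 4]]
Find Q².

[[13, -18], [-18, 25]]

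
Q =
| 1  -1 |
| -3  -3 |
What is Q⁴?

[[28, 32], [96, 156]]

Q² = [[4, 2], [6, 12]]
Q³ = [[-2, -10], [-30, -42]]
Q⁴ = [[28, 32], [96, 156]]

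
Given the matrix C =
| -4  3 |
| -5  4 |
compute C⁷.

[[-4, 3], [-5, 4]]

C² = I (check: tr C = 0 and det C = -1), so C⁷ = C since 7 is odd.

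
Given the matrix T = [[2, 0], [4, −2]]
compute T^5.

[[32, 0], [64, −32]]

tr T = 0 and det T = −4, so the characteristic polynomial is λ² − (0)λ + (−4) with roots 2 and −2.
Eigenvectors give P = [[−1, 0], [−1, 1]] with P⁻¹ = [[−1, 0], [−1, 1]], and T = P·diag(2, −2)·P⁻¹.
Then T^5 = P·diag(32, −32)·P⁻¹ = [[−32, 0], [−32, −32]] · [[−1, 0], [−1, 1]] = [[32, 0], [64, −32]].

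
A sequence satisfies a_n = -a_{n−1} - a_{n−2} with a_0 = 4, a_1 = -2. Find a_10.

-2

With companion matrix M = [[-1, -1], [1, 0]], [a_n, a_{n−1}]ᵀ = M·[a_{n−1}, a_{n−2}]ᵀ, so [a_10, a_9]ᵀ = M^9·[a_1, a_0]ᵀ.
M^9 = [[1, 0], [0, 1]], giving [a_10, a_9]ᵀ = [[-2], [4]].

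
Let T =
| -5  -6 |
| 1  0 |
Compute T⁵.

[[-665, -1266], [211, 390]]

tr T = -5 and det T = 6, so the characteristic polynomial is λ² − (-5)λ + (6) with roots -3 and -2.
Eigenvectors give P = [[-3, -2], [1, 1]] with P⁻¹ = [[-1, -2], [1, 3]], and T = P·diag(-3, -2)·P⁻¹.
Then T⁵ = P·diag(-243, -32)·P⁻¹ = [[729, 64], [-243, -32]] · [[-1, -2], [1, 3]] = [[-665, -1266], [211, 390]].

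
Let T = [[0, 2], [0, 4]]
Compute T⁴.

T² = [[0, 8], [0, 16]]
T³ = [[0, 32], [0, 64]]
T⁴ = [[0, 128], [0, 256]]

[[0, 128], [0, 256]]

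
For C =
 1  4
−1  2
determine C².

[[−3, 12], [−3, 0]]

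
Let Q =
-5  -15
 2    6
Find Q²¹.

Q² = Q (a projection; rank 1, trace 1), so Q²¹ = Q.

[[-5, -15], [2, 6]]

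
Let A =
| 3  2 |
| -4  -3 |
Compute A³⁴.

A² = I (check: tr A = 0 and det A = -1), so A³⁴ = I since 34 is even.

[[1, 0], [0, 1]]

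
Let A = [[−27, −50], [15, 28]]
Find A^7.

[[−11703, −23150], [6945, 13762]]

tr A = 1 and det A = −6, so the characteristic polynomial is λ² − (1)λ + (−6) with roots 3 and −2.
Eigenvectors give P = [[−5, −2], [3, 1]] with P⁻¹ = [[1, 2], [−3, −5]], and A = P·diag(3, −2)·P⁻¹.
Then A^7 = P·diag(2187, −128)·P⁻¹ = [[−10935, 256], [6561, −128]] · [[1, 2], [−3, −5]] = [[−11703, −23150], [6945, 13762]].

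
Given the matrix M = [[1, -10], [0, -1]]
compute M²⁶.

[[1, 0], [0, 1]]

M² = I (check: tr M = 0 and det M = -1), so M²⁶ = I since 26 is even.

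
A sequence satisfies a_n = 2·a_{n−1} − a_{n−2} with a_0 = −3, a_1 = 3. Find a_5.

27

With companion matrix C = [[2, −1], [1, 0]], [a_n, a_{n−1}]ᵀ = C·[a_{n−1}, a_{n−2}]ᵀ, so [a_5, a_4]ᵀ = C^4·[a_1, a_0]ᵀ.
C^4 = [[5, −4], [4, −3]], giving [a_5, a_4]ᵀ = [[27], [21]].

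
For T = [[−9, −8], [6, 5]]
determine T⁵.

[[−969, −968], [726, 725]]

tr T = −4 and det T = 3, so the characteristic polynomial is λ² − (−4)λ + (3) with roots −3 and −1.
Eigenvectors give P = [[4, −1], [−3, 1]] with P⁻¹ = [[1, 1], [3, 4]], and T = P·diag(−3, −1)·P⁻¹.
Then T⁵ = P·diag(−243, −1)·P⁻¹ = [[−972, 1], [729, −1]] · [[1, 1], [3, 4]] = [[−969, −968], [726, 725]].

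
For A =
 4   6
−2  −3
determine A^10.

A² = A (a projection; rank 1, trace 1), so A^10 = A.

[[4, 6], [−2, −3]]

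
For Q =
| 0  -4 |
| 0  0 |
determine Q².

[[0, 0], [0, 0]]

Q is strictly triangular, hence nilpotent: Q² = 0, so Q² = 0.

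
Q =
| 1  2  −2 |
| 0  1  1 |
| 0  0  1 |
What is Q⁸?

Q = I + N where N = [[0, 2, −2], [0, 0, 1], [0, 0, 0]] is strictly upper-triangular, so N³ = 0.
(I + N)⁸ = I + 8·N + 28·N² = [[1, 16, 40], [0, 1, 8], [0, 0, 1]].

[[1, 16, 40], [0, 1, 8], [0, 0, 1]]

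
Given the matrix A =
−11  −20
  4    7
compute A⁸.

[[32801, 65600], [−13120, −26239]]

tr A = −4 and det A = 3, so the characteristic polynomial is λ² − (−4)λ + (3) with roots −1 and −3.
Eigenvectors give P = [[−2, 5], [1, −2]] with P⁻¹ = [[2, 5], [1, 2]], and A = P·diag(−1, −3)·P⁻¹.
Then A⁸ = P·diag(1, 6561)·P⁻¹ = [[−2, 32805], [1, −13122]] · [[2, 5], [1, 2]] = [[32801, 65600], [−13120, −26239]].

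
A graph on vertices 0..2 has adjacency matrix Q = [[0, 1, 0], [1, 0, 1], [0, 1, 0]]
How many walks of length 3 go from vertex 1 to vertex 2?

The number of length-3 walks from vertex 1 to vertex 2 is entry (1,2) of Q^3, where Q is the adjacency matrix.
Q^2 = [[1, 0, 1], [0, 2, 0], [1, 0, 1]]
Q^3 = [[0, 2, 0], [2, 0, 2], [0, 2, 0]]

2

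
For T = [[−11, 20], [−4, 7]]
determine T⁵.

tr T = −4 and det T = 3, so the characteristic polynomial is λ² − (−4)λ + (3) with roots −1 and −3.
Eigenvectors give P = [[−2, −5], [−1, −2]] with P⁻¹ = [[2, −5], [−1, 2]], and T = P·diag(−1, −3)·P⁻¹.
Then T⁵ = P·diag(−1, −243)·P⁻¹ = [[2, 1215], [1, 486]] · [[2, −5], [−1, 2]] = [[−1211, 2420], [−484, 967]].

[[−1211, 2420], [−484, 967]]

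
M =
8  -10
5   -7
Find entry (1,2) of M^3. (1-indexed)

tr M = 1 and det M = -6, so the characteristic polynomial is λ² − (1)λ + (-6) with roots 3 and -2.
Eigenvectors give P = [[2, 1], [1, 1]] with P⁻¹ = [[1, -1], [-1, 2]], and M = P·diag(3, -2)·P⁻¹.
Then M^3 = P·diag(27, -8)·P⁻¹ = [[54, -8], [27, -8]] · [[1, -1], [-1, 2]] = [[62, -70], [35, -43]].

-70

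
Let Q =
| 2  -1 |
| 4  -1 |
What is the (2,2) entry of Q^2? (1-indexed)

-3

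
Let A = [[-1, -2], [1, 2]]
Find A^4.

[[-1, -2], [1, 2]]

A² = A (a projection; rank 1, trace 1), so A^4 = A.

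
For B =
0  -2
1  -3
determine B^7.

[[126, -254], [127, -255]]

tr B = -3 and det B = 2, so the characteristic polynomial is λ² − (-3)λ + (2) with roots -2 and -1.
Eigenvectors give P = [[1, -2], [1, -1]] with P⁻¹ = [[-1, 2], [-1, 1]], and B = P·diag(-2, -1)·P⁻¹.
Then B^7 = P·diag(-128, -1)·P⁻¹ = [[-128, 2], [-128, 1]] · [[-1, 2], [-1, 1]] = [[126, -254], [127, -255]].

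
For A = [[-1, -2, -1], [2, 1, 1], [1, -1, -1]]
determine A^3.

[[6, 9, 5], [-11, -4, -3], [-1, 7, 3]]

A^2 = [[-4, 1, 0], [1, -4, -2], [-4, -2, -1]]
A^3 = [[6, 9, 5], [-11, -4, -3], [-1, 7, 3]]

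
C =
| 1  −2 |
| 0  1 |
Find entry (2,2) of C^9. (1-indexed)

C = I + N where N = [[0, −2], [0, 0]] is strictly upper-triangular, so N^2 = 0.
(I + N)^9 = I + 9·N = [[1, −18], [0, 1]].

1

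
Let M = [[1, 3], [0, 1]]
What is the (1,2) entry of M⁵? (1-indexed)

15

M = I + N where N = [[0, 3], [0, 0]] is strictly upper-triangular, so N² = 0.
(I + N)⁵ = I + 5·N = [[1, 15], [0, 1]].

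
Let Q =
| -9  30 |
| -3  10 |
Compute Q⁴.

Q² = Q (a projection; rank 1, trace 1), so Q⁴ = Q.

[[-9, 30], [-3, 10]]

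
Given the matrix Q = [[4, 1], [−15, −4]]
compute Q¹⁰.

[[1, 0], [0, 1]]

Q² = I (check: tr Q = 0 and det Q = −1), so Q¹⁰ = I since 10 is even.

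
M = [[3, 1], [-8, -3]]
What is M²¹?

[[3, 1], [-8, -3]]

M² = I (check: tr M = 0 and det M = -1), so M²¹ = M since 21 is odd.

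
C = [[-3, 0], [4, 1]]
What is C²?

[[9, 0], [-8, 1]]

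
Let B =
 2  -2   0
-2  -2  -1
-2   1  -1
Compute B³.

B² = [[8, 0, 2], [2, 7, 3], [-4, 1, 0]]
B³ = [[12, -14, -2], [-16, -15, -10], [-10, 6, -1]]

[[12, -14, -2], [-16, -15, -10], [-10, 6, -1]]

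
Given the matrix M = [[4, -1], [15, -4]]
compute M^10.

M² = I (check: tr M = 0 and det M = -1), so M^10 = I since 10 is even.

[[1, 0], [0, 1]]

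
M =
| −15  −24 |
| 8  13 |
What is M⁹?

tr M = −2 and det M = −3, so the characteristic polynomial is λ² − (−2)λ + (−3) with roots −3 and 1.
Eigenvectors give P = [[−2, −3], [1, 2]] with P⁻¹ = [[−2, −3], [1, 2]], and M = P·diag(−3, 1)·P⁻¹.
Then M⁹ = P·diag(−19683, 1)·P⁻¹ = [[39366, −3], [−19683, 2]] · [[−2, −3], [1, 2]] = [[−78735, −118104], [39368, 59053]].

[[−78735, −118104], [39368, 59053]]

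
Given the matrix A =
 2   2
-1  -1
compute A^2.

[[2, 2], [-1, -1]]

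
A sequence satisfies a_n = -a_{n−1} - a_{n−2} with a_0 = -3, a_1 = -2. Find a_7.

With companion matrix B = [[-1, -1], [1, 0]], [a_n, a_{n−1}]ᵀ = B·[a_{n−1}, a_{n−2}]ᵀ, so [a_7, a_6]ᵀ = B⁶·[a_1, a_0]ᵀ.
B⁶ = [[1, 0], [0, 1]], giving [a_7, a_6]ᵀ = [[-2], [-3]].

-2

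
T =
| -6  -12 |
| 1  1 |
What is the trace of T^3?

-35

tr T = -5 and det T = 6, so the characteristic polynomial is λ² − (-5)λ + (6) with roots -3 and -2.
Eigenvectors give P = [[4, 3], [-1, -1]] with P⁻¹ = [[1, 3], [-1, -4]], and T = P·diag(-3, -2)·P⁻¹.
Then T^3 = P·diag(-27, -8)·P⁻¹ = [[-108, -24], [27, 8]] · [[1, 3], [-1, -4]] = [[-84, -228], [19, 49]].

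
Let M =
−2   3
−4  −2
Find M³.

M² = [[−8, −12], [16, −8]]
M³ = [[64, 0], [0, 64]]

[[64, 0], [0, 64]]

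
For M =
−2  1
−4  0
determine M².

[[0, −2], [8, −4]]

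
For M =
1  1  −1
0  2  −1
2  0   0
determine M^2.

[[−1, 3, −2], [−2, 4, −2], [2, 2, −2]]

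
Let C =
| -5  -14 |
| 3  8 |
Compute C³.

[[-41, -98], [21, 50]]

tr C = 3 and det C = 2, so the characteristic polynomial is λ² − (3)λ + (2) with roots 1 and 2.
Eigenvectors give P = [[-7, -2], [3, 1]] with P⁻¹ = [[-1, -2], [3, 7]], and C = P·diag(1, 2)·P⁻¹.
Then C³ = P·diag(1, 8)·P⁻¹ = [[-7, -16], [3, 8]] · [[-1, -2], [3, 7]] = [[-41, -98], [21, 50]].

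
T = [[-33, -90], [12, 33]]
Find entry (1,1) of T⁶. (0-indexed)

tr T = 0 and det T = -9, so the characteristic polynomial is λ² − (0)λ + (-9) with roots 3 and -3.
Eigenvectors give P = [[-5, 3], [2, -1]] with P⁻¹ = [[1, 3], [2, 5]], and T = P·diag(3, -3)·P⁻¹.
Then T⁶ = P·diag(729, 729)·P⁻¹ = [[-3645, 2187], [1458, -729]] · [[1, 3], [2, 5]] = [[729, 0], [0, 729]].

729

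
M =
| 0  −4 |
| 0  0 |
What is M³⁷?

M is strictly triangular, hence nilpotent: M² = 0, so M³⁷ = 0.

[[0, 0], [0, 0]]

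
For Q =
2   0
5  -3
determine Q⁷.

[[128, 0], [2315, -2187]]

tr Q = -1 and det Q = -6, so the characteristic polynomial is λ² − (-1)λ + (-6) with roots -3 and 2.
Eigenvectors give P = [[0, 1], [-1, 1]] with P⁻¹ = [[1, -1], [1, 0]], and Q = P·diag(-3, 2)·P⁻¹.
Then Q⁷ = P·diag(-2187, 128)·P⁻¹ = [[0, 128], [2187, 128]] · [[1, -1], [1, 0]] = [[128, 0], [2315, -2187]].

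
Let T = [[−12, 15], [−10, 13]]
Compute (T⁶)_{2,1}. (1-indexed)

tr T = 1 and det T = −6, so the characteristic polynomial is λ² − (1)λ + (−6) with roots −2 and 3.
Eigenvectors give P = [[3, 1], [2, 1]] with P⁻¹ = [[1, −1], [−2, 3]], and T = P·diag(−2, 3)·P⁻¹.
Then T⁶ = P·diag(64, 729)·P⁻¹ = [[192, 729], [128, 729]] · [[1, −1], [−2, 3]] = [[−1266, 1995], [−1330, 2059]].

−1330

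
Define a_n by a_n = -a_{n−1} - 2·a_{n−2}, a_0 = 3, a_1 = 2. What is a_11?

-20

With companion matrix Q = [[-1, -2], [1, 0]], [a_n, a_{n−1}]ᵀ = Q·[a_{n−1}, a_{n−2}]ᵀ, so [a_11, a_10]ᵀ = Q¹⁰·[a_1, a_0]ᵀ.
Q¹⁰ = [[23, -22], [11, 34]], giving [a_11, a_10]ᵀ = [[-20], [124]].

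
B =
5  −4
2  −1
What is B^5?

[[485, −484], [242, −241]]

tr B = 4 and det B = 3, so the characteristic polynomial is λ² − (4)λ + (3) with roots 3 and 1.
Eigenvectors give P = [[2, 1], [1, 1]] with P⁻¹ = [[1, −1], [−1, 2]], and B = P·diag(3, 1)·P⁻¹.
Then B^5 = P·diag(243, 1)·P⁻¹ = [[486, 1], [243, 1]] · [[1, −1], [−1, 2]] = [[485, −484], [242, −241]].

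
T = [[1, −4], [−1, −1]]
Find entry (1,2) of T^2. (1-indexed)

0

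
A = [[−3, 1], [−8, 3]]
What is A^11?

[[−3, 1], [−8, 3]]

A² = I (check: tr A = 0 and det A = −1), so A^11 = A since 11 is odd.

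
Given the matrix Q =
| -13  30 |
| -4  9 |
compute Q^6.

tr Q = -4 and det Q = 3, so the characteristic polynomial is λ² − (-4)λ + (3) with roots -3 and -1.
Eigenvectors give P = [[3, -5], [1, -2]] with P⁻¹ = [[2, -5], [1, -3]], and Q = P·diag(-3, -1)·P⁻¹.
Then Q^6 = P·diag(729, 1)·P⁻¹ = [[2187, -5], [729, -2]] · [[2, -5], [1, -3]] = [[4369, -10920], [1456, -3639]].

[[4369, -10920], [1456, -3639]]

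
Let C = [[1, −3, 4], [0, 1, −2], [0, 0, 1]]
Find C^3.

[[1, −9, 30], [0, 1, −6], [0, 0, 1]]

C = I + N where N = [[0, −3, 4], [0, 0, −2], [0, 0, 0]] is strictly upper-triangular, so N^3 = 0.
(I + N)^3 = I + 3·N + 3·N^2 = [[1, −9, 30], [0, 1, −6], [0, 0, 1]].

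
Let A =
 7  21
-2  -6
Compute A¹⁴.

[[7, 21], [-2, -6]]

A² = A (a projection; rank 1, trace 1), so A¹⁴ = A.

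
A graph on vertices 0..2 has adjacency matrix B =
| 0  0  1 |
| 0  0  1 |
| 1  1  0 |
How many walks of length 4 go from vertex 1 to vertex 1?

The number of length-4 walks from vertex 1 to vertex 1 is entry (1,1) of B⁴, where B is the adjacency matrix.
B² = [[1, 1, 0], [1, 1, 0], [0, 0, 2]]
B³ = [[0, 0, 2], [0, 0, 2], [2, 2, 0]]
B⁴ = [[2, 2, 0], [2, 2, 0], [0, 0, 4]]

2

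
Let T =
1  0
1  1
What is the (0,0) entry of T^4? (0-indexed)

1

T = I + N where N = [[0, 0], [1, 0]] is strictly lower-triangular, so N^2 = 0.
(I + N)^4 = I + 4·N = [[1, 0], [4, 1]].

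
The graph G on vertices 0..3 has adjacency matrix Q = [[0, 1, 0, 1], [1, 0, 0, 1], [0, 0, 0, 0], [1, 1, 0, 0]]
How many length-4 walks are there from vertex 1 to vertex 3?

The number of length-4 walks from vertex 1 to vertex 3 is entry (1,3) of Q⁴, where Q is the adjacency matrix.
Q² = [[2, 1, 0, 1], [1, 2, 0, 1], [0, 0, 0, 0], [1, 1, 0, 2]]
Q³ = [[2, 3, 0, 3], [3, 2, 0, 3], [0, 0, 0, 0], [3, 3, 0, 2]]
Q⁴ = [[6, 5, 0, 5], [5, 6, 0, 5], [0, 0, 0, 0], [5, 5, 0, 6]]

5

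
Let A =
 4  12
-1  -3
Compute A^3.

A² = A (a projection; rank 1, trace 1), so A^3 = A.

[[4, 12], [-1, -3]]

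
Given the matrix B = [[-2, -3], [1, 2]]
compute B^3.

[[-2, -3], [1, 2]]

B² = I (check: tr B = 0 and det B = -1), so B^3 = B since 3 is odd.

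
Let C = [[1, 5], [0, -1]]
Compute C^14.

[[1, 0], [0, 1]]

C² = I (check: tr C = 0 and det C = -1), so C^14 = I since 14 is even.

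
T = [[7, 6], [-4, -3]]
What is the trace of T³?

28

tr T = 4 and det T = 3, so the characteristic polynomial is λ² − (4)λ + (3) with roots 3 and 1.
Eigenvectors give P = [[3, -1], [-2, 1]] with P⁻¹ = [[1, 1], [2, 3]], and T = P·diag(3, 1)·P⁻¹.
Then T³ = P·diag(27, 1)·P⁻¹ = [[81, -1], [-54, 1]] · [[1, 1], [2, 3]] = [[79, 78], [-52, -51]].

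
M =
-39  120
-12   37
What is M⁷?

[[-21879, 65640], [-6564, 19693]]

tr M = -2 and det M = -3, so the characteristic polynomial is λ² − (-2)λ + (-3) with roots -3 and 1.
Eigenvectors give P = [[-10, -3], [-3, -1]] with P⁻¹ = [[-1, 3], [3, -10]], and M = P·diag(-3, 1)·P⁻¹.
Then M⁷ = P·diag(-2187, 1)·P⁻¹ = [[21870, -3], [6561, -1]] · [[-1, 3], [3, -10]] = [[-21879, 65640], [-6564, 19693]].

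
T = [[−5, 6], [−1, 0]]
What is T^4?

[[211, −390], [65, −114]]

tr T = −5 and det T = 6, so the characteristic polynomial is λ² − (−5)λ + (6) with roots −3 and −2.
Eigenvectors give P = [[3, 2], [1, 1]] with P⁻¹ = [[1, −2], [−1, 3]], and T = P·diag(−3, −2)·P⁻¹.
Then T^4 = P·diag(81, 16)·P⁻¹ = [[243, 32], [81, 16]] · [[1, −2], [−1, 3]] = [[211, −390], [65, −114]].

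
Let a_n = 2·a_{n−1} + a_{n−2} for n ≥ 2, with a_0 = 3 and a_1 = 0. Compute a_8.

507

With companion matrix Q = [[2, 1], [1, 0]], [a_n, a_{n−1}]ᵀ = Q·[a_{n−1}, a_{n−2}]ᵀ, so [a_8, a_7]ᵀ = Q⁷·[a_1, a_0]ᵀ.
Q⁷ = [[408, 169], [169, 70]], giving [a_8, a_7]ᵀ = [[507], [210]].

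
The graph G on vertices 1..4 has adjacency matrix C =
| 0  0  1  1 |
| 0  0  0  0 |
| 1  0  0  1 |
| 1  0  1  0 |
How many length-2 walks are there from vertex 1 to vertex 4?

The number of length-2 walks from vertex 1 to vertex 4 is entry (1,4) of C², where C is the adjacency matrix.
C² = [[2, 0, 1, 1], [0, 0, 0, 0], [1, 0, 2, 1], [1, 0, 1, 2]]

1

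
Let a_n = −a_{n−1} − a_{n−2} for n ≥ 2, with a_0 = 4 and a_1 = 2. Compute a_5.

With companion matrix Q = [[−1, −1], [1, 0]], [a_n, a_{n−1}]ᵀ = Q·[a_{n−1}, a_{n−2}]ᵀ, so [a_5, a_4]ᵀ = Q⁴·[a_1, a_0]ᵀ.
Q⁴ = [[−1, −1], [1, 0]], giving [a_5, a_4]ᵀ = [[−6], [2]].

−6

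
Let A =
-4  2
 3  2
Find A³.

A² = [[22, -4], [-6, 10]]
A³ = [[-100, 36], [54, 8]]

[[-100, 36], [54, 8]]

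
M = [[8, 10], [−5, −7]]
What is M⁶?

[[1394, 1330], [−665, −601]]

tr M = 1 and det M = −6, so the characteristic polynomial is λ² − (1)λ + (−6) with roots −2 and 3.
Eigenvectors give P = [[−1, −2], [1, 1]] with P⁻¹ = [[1, 2], [−1, −1]], and M = P·diag(−2, 3)·P⁻¹.
Then M⁶ = P·diag(64, 729)·P⁻¹ = [[−64, −1458], [64, 729]] · [[1, 2], [−1, −1]] = [[1394, 1330], [−665, −601]].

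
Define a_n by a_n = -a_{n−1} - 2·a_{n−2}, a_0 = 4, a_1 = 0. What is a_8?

-56

With companion matrix C = [[-1, -2], [1, 0]], [a_n, a_{n−1}]ᵀ = C·[a_{n−1}, a_{n−2}]ᵀ, so [a_8, a_7]ᵀ = C⁷·[a_1, a_0]ᵀ.
C⁷ = [[3, -14], [7, 10]], giving [a_8, a_7]ᵀ = [[-56], [40]].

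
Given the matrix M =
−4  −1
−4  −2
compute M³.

[[−104, −32], [−128, −40]]

M² = [[20, 6], [24, 8]]
M³ = [[−104, −32], [−128, −40]]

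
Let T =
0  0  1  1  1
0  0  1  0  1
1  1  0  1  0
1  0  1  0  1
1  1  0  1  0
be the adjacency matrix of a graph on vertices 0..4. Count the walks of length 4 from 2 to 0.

11

The number of length-4 walks from vertex 2 to vertex 0 is entry (2,0) of T⁴, where T is the adjacency matrix.
T² = [[3, 2, 1, 2, 1], [2, 2, 0, 2, 0], [1, 0, 3, 1, 3], [2, 2, 1, 3, 1], [1, 0, 3, 1, 3]]
T³ = [[4, 2, 7, 5, 7], [2, 0, 6, 2, 6], [7, 6, 2, 7, 2], [5, 2, 7, 4, 7], [7, 6, 2, 7, 2]]
T⁴ = [[19, 14, 11, 18, 11], [14, 12, 4, 14, 4], [11, 4, 20, 11, 20], [18, 14, 11, 19, 11], [11, 4, 20, 11, 20]]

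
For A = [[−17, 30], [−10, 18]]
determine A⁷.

[[−7073, 13890], [−4630, 9132]]

tr A = 1 and det A = −6, so the characteristic polynomial is λ² − (1)λ + (−6) with roots −2 and 3.
Eigenvectors give P = [[−2, −3], [−1, −2]] with P⁻¹ = [[−2, 3], [1, −2]], and A = P·diag(−2, 3)·P⁻¹.
Then A⁷ = P·diag(−128, 2187)·P⁻¹ = [[256, −6561], [128, −4374]] · [[−2, 3], [1, −2]] = [[−7073, 13890], [−4630, 9132]].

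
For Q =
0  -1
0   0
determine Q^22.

Q is strictly triangular, hence nilpotent: Q^2 = 0, so Q^22 = 0.

[[0, 0], [0, 0]]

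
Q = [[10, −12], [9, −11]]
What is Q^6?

[[−188, 252], [−189, 253]]

tr Q = −1 and det Q = −2, so the characteristic polynomial is λ² − (−1)λ + (−2) with roots −2 and 1.
Eigenvectors give P = [[1, 4], [1, 3]] with P⁻¹ = [[−3, 4], [1, −1]], and Q = P·diag(−2, 1)·P⁻¹.
Then Q^6 = P·diag(64, 1)·P⁻¹ = [[64, 4], [64, 3]] · [[−3, 4], [1, −1]] = [[−188, 252], [−189, 253]].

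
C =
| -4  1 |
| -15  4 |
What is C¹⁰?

[[1, 0], [0, 1]]

C² = I (check: tr C = 0 and det C = -1), so C¹⁰ = I since 10 is even.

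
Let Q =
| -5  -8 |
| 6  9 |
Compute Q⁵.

[[-725, -968], [726, 969]]

tr Q = 4 and det Q = 3, so the characteristic polynomial is λ² − (4)λ + (3) with roots 1 and 3.
Eigenvectors give P = [[-4, -1], [3, 1]] with P⁻¹ = [[-1, -1], [3, 4]], and Q = P·diag(1, 3)·P⁻¹.
Then Q⁵ = P·diag(1, 243)·P⁻¹ = [[-4, -243], [3, 243]] · [[-1, -1], [3, 4]] = [[-725, -968], [726, 969]].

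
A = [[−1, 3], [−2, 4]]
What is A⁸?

[[−509, 765], [−510, 766]]

tr A = 3 and det A = 2, so the characteristic polynomial is λ² − (3)λ + (2) with roots 2 and 1.
Eigenvectors give P = [[1, 3], [1, 2]] with P⁻¹ = [[−2, 3], [1, −1]], and A = P·diag(2, 1)·P⁻¹.
Then A⁸ = P·diag(256, 1)·P⁻¹ = [[256, 3], [256, 2]] · [[−2, 3], [1, −1]] = [[−509, 765], [−510, 766]].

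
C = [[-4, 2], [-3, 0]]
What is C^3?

[[-16, 20], [-30, 24]]

C^2 = [[10, -8], [12, -6]]
C^3 = [[-16, 20], [-30, 24]]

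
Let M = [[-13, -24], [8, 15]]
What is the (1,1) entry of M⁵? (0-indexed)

975

tr M = 2 and det M = -3, so the characteristic polynomial is λ² − (2)λ + (-3) with roots -1 and 3.
Eigenvectors give P = [[2, 3], [-1, -2]] with P⁻¹ = [[2, 3], [-1, -2]], and M = P·diag(-1, 3)·P⁻¹.
Then M⁵ = P·diag(-1, 243)·P⁻¹ = [[-2, 729], [1, -486]] · [[2, 3], [-1, -2]] = [[-733, -1464], [488, 975]].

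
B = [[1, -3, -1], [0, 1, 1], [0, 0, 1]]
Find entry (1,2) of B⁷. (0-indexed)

7

B = I + N where N = [[0, -3, -1], [0, 0, 1], [0, 0, 0]] is strictly upper-triangular, so N³ = 0.
(I + N)⁷ = I + 7·N + 21·N² = [[1, -21, -70], [0, 1, 7], [0, 0, 1]].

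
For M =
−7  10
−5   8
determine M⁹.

tr M = 1 and det M = −6, so the characteristic polynomial is λ² − (1)λ + (−6) with roots 3 and −2.
Eigenvectors give P = [[−1, 2], [−1, 1]] with P⁻¹ = [[1, −2], [1, −1]], and M = P·diag(3, −2)·P⁻¹.
Then M⁹ = P·diag(19683, −512)·P⁻¹ = [[−19683, −1024], [−19683, −512]] · [[1, −2], [1, −1]] = [[−20707, 40390], [−20195, 39878]].

[[−20707, 40390], [−20195, 39878]]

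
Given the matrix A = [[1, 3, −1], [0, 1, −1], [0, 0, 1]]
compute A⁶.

[[1, 18, −51], [0, 1, −6], [0, 0, 1]]

A = I + N where N = [[0, 3, −1], [0, 0, −1], [0, 0, 0]] is strictly upper-triangular, so N³ = 0.
(I + N)⁶ = I + 6·N + 15·N² = [[1, 18, −51], [0, 1, −6], [0, 0, 1]].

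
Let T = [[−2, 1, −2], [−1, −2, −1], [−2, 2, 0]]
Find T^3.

[[−12, 29, −6], [−21, 12, −13], [−2, 18, 2]]

T^2 = [[7, −8, 3], [6, 1, 4], [2, −6, 2]]
T^3 = [[−12, 29, −6], [−21, 12, −13], [−2, 18, 2]]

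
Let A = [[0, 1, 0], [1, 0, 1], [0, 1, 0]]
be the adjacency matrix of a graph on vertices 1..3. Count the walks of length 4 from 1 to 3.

The number of length-4 walks from vertex 1 to vertex 3 is entry (1,3) of A⁴, where A is the adjacency matrix.
A² = [[1, 0, 1], [0, 2, 0], [1, 0, 1]]
A³ = [[0, 2, 0], [2, 0, 2], [0, 2, 0]]
A⁴ = [[2, 0, 2], [0, 4, 0], [2, 0, 2]]

2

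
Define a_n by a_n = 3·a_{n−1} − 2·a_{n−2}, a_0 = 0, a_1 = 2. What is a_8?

With companion matrix A = [[3, −2], [1, 0]], [a_n, a_{n−1}]ᵀ = A·[a_{n−1}, a_{n−2}]ᵀ, so [a_8, a_7]ᵀ = A^7·[a_1, a_0]ᵀ.
A^7 = [[255, −254], [127, −126]], giving [a_8, a_7]ᵀ = [[510], [254]].

510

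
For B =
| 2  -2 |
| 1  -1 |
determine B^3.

[[2, -2], [1, -1]]

B² = B (a projection; rank 1, trace 1), so B^3 = B.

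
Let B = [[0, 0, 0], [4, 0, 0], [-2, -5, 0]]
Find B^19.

[[0, 0, 0], [0, 0, 0], [0, 0, 0]]

B is strictly triangular, hence nilpotent: B^3 = 0, so B^19 = 0.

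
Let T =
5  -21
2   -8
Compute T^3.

[[41, -147], [14, -50]]

tr T = -3 and det T = 2, so the characteristic polynomial is λ² − (-3)λ + (2) with roots -1 and -2.
Eigenvectors give P = [[7, 3], [2, 1]] with P⁻¹ = [[1, -3], [-2, 7]], and T = P·diag(-1, -2)·P⁻¹.
Then T^3 = P·diag(-1, -8)·P⁻¹ = [[-7, -24], [-2, -8]] · [[1, -3], [-2, 7]] = [[41, -147], [14, -50]].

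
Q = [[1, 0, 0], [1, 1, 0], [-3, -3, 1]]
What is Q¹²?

[[1, 0, 0], [12, 1, 0], [-234, -36, 1]]

Q = I + N where N = [[0, 0, 0], [1, 0, 0], [-3, -3, 0]] is strictly lower-triangular, so N³ = 0.
(I + N)¹² = I + 12·N + 66·N² = [[1, 0, 0], [12, 1, 0], [-234, -36, 1]].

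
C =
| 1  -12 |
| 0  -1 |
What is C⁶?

C² = I (check: tr C = 0 and det C = -1), so C⁶ = I since 6 is even.

[[1, 0], [0, 1]]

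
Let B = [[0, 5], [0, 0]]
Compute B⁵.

[[0, 0], [0, 0]]

B is strictly triangular, hence nilpotent: B² = 0, so B⁵ = 0.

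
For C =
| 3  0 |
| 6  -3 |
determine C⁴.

tr C = 0 and det C = -9, so the characteristic polynomial is λ² − (0)λ + (-9) with roots 3 and -3.
Eigenvectors give P = [[1, 0], [1, -1]] with P⁻¹ = [[1, 0], [1, -1]], and C = P·diag(3, -3)·P⁻¹.
Then C⁴ = P·diag(81, 81)·P⁻¹ = [[81, 0], [81, -81]] · [[1, 0], [1, -1]] = [[81, 0], [0, 81]].

[[81, 0], [0, 81]]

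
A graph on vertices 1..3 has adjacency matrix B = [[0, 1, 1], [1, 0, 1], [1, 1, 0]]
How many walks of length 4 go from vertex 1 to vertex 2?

The number of length-4 walks from vertex 1 to vertex 2 is entry (1,2) of B^4, where B is the adjacency matrix.
B^2 = [[2, 1, 1], [1, 2, 1], [1, 1, 2]]
B^3 = [[2, 3, 3], [3, 2, 3], [3, 3, 2]]
B^4 = [[6, 5, 5], [5, 6, 5], [5, 5, 6]]

5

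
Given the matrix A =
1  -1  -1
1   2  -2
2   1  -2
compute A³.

A² = [[-2, -4, 3], [-1, 1, -1], [-1, -2, 0]]
A³ = [[0, -3, 4], [-2, 2, 1], [-3, -3, 5]]

[[0, -3, 4], [-2, 2, 1], [-3, -3, 5]]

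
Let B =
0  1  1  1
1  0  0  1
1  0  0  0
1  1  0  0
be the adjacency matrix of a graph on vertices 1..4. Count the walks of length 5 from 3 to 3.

2

The number of length-5 walks from vertex 3 to vertex 3 is entry (3,3) of B⁵, where B is the adjacency matrix.
B² = [[3, 1, 0, 1], [1, 2, 1, 1], [0, 1, 1, 1], [1, 1, 1, 2]]
B³ = [[2, 4, 3, 4], [4, 2, 1, 3], [3, 1, 0, 1], [4, 3, 1, 2]]
B⁴ = [[11, 6, 2, 6], [6, 7, 4, 6], [2, 4, 3, 4], [6, 6, 4, 7]]
B⁵ = [[14, 17, 11, 17], [17, 12, 6, 13], [11, 6, 2, 6], [17, 13, 6, 12]]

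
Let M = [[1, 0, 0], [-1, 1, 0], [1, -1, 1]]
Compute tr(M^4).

3

M = I + N where N = [[0, 0, 0], [-1, 0, 0], [1, -1, 0]] is strictly lower-triangular, so N^3 = 0.
(I + N)^4 = I + 4·N + 6·N^2 = [[1, 0, 0], [-4, 1, 0], [10, -4, 1]].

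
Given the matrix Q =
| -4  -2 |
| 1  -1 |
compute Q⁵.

tr Q = -5 and det Q = 6, so the characteristic polynomial is λ² − (-5)λ + (6) with roots -2 and -3.
Eigenvectors give P = [[1, -2], [-1, 1]] with P⁻¹ = [[-1, -2], [-1, -1]], and Q = P·diag(-2, -3)·P⁻¹.
Then Q⁵ = P·diag(-32, -243)·P⁻¹ = [[-32, 486], [32, -243]] · [[-1, -2], [-1, -1]] = [[-454, -422], [211, 179]].

[[-454, -422], [211, 179]]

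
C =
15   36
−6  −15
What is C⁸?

[[6561, 0], [0, 6561]]

tr C = 0 and det C = −9, so the characteristic polynomial is λ² − (0)λ + (−9) with roots −3 and 3.
Eigenvectors give P = [[2, −3], [−1, 1]] with P⁻¹ = [[−1, −3], [−1, −2]], and C = P·diag(−3, 3)·P⁻¹.
Then C⁸ = P·diag(6561, 6561)·P⁻¹ = [[13122, −19683], [−6561, 6561]] · [[−1, −3], [−1, −2]] = [[6561, 0], [0, 6561]].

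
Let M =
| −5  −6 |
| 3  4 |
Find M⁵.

tr M = −1 and det M = −2, so the characteristic polynomial is λ² − (−1)λ + (−2) with roots −2 and 1.
Eigenvectors give P = [[2, −1], [−1, 1]] with P⁻¹ = [[1, 1], [1, 2]], and M = P·diag(−2, 1)·P⁻¹.
Then M⁵ = P·diag(−32, 1)·P⁻¹ = [[−64, −1], [32, 1]] · [[1, 1], [1, 2]] = [[−65, −66], [33, 34]].

[[−65, −66], [33, 34]]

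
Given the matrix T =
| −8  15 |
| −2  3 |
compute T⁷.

tr T = −5 and det T = 6, so the characteristic polynomial is λ² − (−5)λ + (6) with roots −3 and −2.
Eigenvectors give P = [[3, −5], [1, −2]] with P⁻¹ = [[2, −5], [1, −3]], and T = P·diag(−3, −2)·P⁻¹.
Then T⁷ = P·diag(−2187, −128)·P⁻¹ = [[−6561, 640], [−2187, 256]] · [[2, −5], [1, −3]] = [[−12482, 30885], [−4118, 10167]].

[[−12482, 30885], [−4118, 10167]]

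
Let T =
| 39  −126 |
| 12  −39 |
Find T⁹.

[[255879, −826686], [78732, −255879]]

tr T = 0 and det T = −9, so the characteristic polynomial is λ² − (0)λ + (−9) with roots 3 and −3.
Eigenvectors give P = [[7, 3], [2, 1]] with P⁻¹ = [[1, −3], [−2, 7]], and T = P·diag(3, −3)·P⁻¹.
Then T⁹ = P·diag(19683, −19683)·P⁻¹ = [[137781, −59049], [39366, −19683]] · [[1, −3], [−2, 7]] = [[255879, −826686], [78732, −255879]].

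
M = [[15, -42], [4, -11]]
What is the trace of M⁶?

730

tr M = 4 and det M = 3, so the characteristic polynomial is λ² − (4)λ + (3) with roots 1 and 3.
Eigenvectors give P = [[3, 7], [1, 2]] with P⁻¹ = [[-2, 7], [1, -3]], and M = P·diag(1, 3)·P⁻¹.
Then M⁶ = P·diag(1, 729)·P⁻¹ = [[3, 5103], [1, 1458]] · [[-2, 7], [1, -3]] = [[5097, -15288], [1456, -4367]].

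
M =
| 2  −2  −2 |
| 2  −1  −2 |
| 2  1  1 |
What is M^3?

[[−20, 10, 14], [−22, 5, 10], [−2, −17, −13]]

M^2 = [[−4, −4, −2], [−2, −5, −4], [8, −4, −5]]
M^3 = [[−20, 10, 14], [−22, 5, 10], [−2, −17, −13]]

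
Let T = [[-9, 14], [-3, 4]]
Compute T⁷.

[[-14541, 28826], [-6177, 12226]]

tr T = -5 and det T = 6, so the characteristic polynomial is λ² − (-5)λ + (6) with roots -3 and -2.
Eigenvectors give P = [[7, -2], [3, -1]] with P⁻¹ = [[1, -2], [3, -7]], and T = P·diag(-3, -2)·P⁻¹.
Then T⁷ = P·diag(-2187, -128)·P⁻¹ = [[-15309, 256], [-6561, 128]] · [[1, -2], [3, -7]] = [[-14541, 28826], [-6177, 12226]].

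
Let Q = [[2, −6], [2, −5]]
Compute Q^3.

tr Q = −3 and det Q = 2, so the characteristic polynomial is λ² − (−3)λ + (2) with roots −2 and −1.
Eigenvectors give P = [[−3, 2], [−2, 1]] with P⁻¹ = [[1, −2], [2, −3]], and Q = P·diag(−2, −1)·P⁻¹.
Then Q^3 = P·diag(−8, −1)·P⁻¹ = [[24, −2], [16, −1]] · [[1, −2], [2, −3]] = [[20, −42], [14, −29]].

[[20, −42], [14, −29]]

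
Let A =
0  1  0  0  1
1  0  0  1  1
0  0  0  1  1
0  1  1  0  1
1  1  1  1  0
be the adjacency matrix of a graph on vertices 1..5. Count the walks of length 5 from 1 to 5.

45

The number of length-5 walks from vertex 1 to vertex 5 is entry (1,5) of A⁵, where A is the adjacency matrix.
A² = [[2, 1, 1, 2, 1], [1, 3, 2, 1, 2], [1, 2, 2, 1, 1], [2, 1, 1, 3, 2], [1, 2, 1, 2, 4]]
A³ = [[2, 5, 3, 3, 6], [5, 4, 3, 7, 7], [3, 3, 2, 5, 6], [3, 7, 5, 4, 7], [6, 7, 6, 7, 6]]
A⁴ = [[11, 11, 9, 14, 13], [11, 19, 14, 14, 19], [9, 14, 11, 11, 13], [14, 14, 11, 19, 19], [13, 19, 13, 19, 26]]
A⁵ = [[24, 38, 27, 33, 45], [38, 44, 33, 52, 58], [27, 33, 24, 38, 45], [33, 52, 38, 44, 58], [45, 58, 45, 58, 64]]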